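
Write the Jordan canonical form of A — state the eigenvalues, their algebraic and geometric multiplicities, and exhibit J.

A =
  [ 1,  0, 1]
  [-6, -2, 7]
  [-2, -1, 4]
J_3(1)

The characteristic polynomial is
  det(x·I − A) = x^3 - 3*x^2 + 3*x - 1 = (x - 1)^3

Eigenvalues and multiplicities (the geometric multiplicity of λ is n − rank(A − λI), which equals the number of Jordan blocks for λ):
  λ = 1: algebraic multiplicity = 3, geometric multiplicity = 1

Determining the block sizes for each eigenvalue:
  λ = 1: one block (gm = 1), so the single block has size am = 3 → block sizes [3]

Assembling the blocks gives a Jordan form
J =
  [1, 1, 0]
  [0, 1, 1]
  [0, 0, 1]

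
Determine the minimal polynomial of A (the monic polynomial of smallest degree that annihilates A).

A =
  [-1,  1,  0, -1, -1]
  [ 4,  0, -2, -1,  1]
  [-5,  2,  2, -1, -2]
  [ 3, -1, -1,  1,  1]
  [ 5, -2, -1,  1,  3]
x^2 - 2*x + 1

The characteristic polynomial is χ_A(x) = (x - 1)^5, so the eigenvalues are known. The minimal polynomial is
  m_A(x) = Π_λ (x − λ)^{k_λ}
where k_λ is the size of the *largest* Jordan block for λ (equivalently, the smallest k with (A − λI)^k v = 0 for every generalised eigenvector v of λ).

  λ = 1: largest Jordan block has size 2, contributing (x − 1)^2

So m_A(x) = (x - 1)^2 = x^2 - 2*x + 1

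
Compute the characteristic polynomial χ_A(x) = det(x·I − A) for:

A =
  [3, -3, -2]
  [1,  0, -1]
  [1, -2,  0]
x^3 - 3*x^2 + 3*x - 1

Expanding det(x·I − A) (e.g. by cofactor expansion or by noting that A is similar to its Jordan form J, which has the same characteristic polynomial as A) gives
  χ_A(x) = x^3 - 3*x^2 + 3*x - 1
which factors as (x - 1)^3. The eigenvalues (with algebraic multiplicities) are λ = 1 with multiplicity 3.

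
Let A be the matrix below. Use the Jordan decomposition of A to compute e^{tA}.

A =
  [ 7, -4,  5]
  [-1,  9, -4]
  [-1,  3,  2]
e^{tA} =
  [t*exp(6*t) + exp(6*t), -t^2*exp(6*t)/2 - 4*t*exp(6*t), t^2*exp(6*t)/2 + 5*t*exp(6*t)]
  [-t*exp(6*t), t^2*exp(6*t)/2 + 3*t*exp(6*t) + exp(6*t), -t^2*exp(6*t)/2 - 4*t*exp(6*t)]
  [-t*exp(6*t), t^2*exp(6*t)/2 + 3*t*exp(6*t), -t^2*exp(6*t)/2 - 4*t*exp(6*t) + exp(6*t)]

Strategy: write A = P · J · P⁻¹ where J is a Jordan canonical form, so e^{tA} = P · e^{tJ} · P⁻¹, and e^{tJ} can be computed block-by-block.

A has Jordan form
J =
  [6, 1, 0]
  [0, 6, 1]
  [0, 0, 6]
(up to reordering of blocks).

Per-block formulas:
  For a 3×3 Jordan block J_3(6): exp(t · J_3(6)) = e^(6t)·(I + t·N + (t^2/2)·N^2), where N is the 3×3 nilpotent shift.

After assembling e^{tJ} and conjugating by P, we get:

e^{tA} =
  [t*exp(6*t) + exp(6*t), -t^2*exp(6*t)/2 - 4*t*exp(6*t), t^2*exp(6*t)/2 + 5*t*exp(6*t)]
  [-t*exp(6*t), t^2*exp(6*t)/2 + 3*t*exp(6*t) + exp(6*t), -t^2*exp(6*t)/2 - 4*t*exp(6*t)]
  [-t*exp(6*t), t^2*exp(6*t)/2 + 3*t*exp(6*t), -t^2*exp(6*t)/2 - 4*t*exp(6*t) + exp(6*t)]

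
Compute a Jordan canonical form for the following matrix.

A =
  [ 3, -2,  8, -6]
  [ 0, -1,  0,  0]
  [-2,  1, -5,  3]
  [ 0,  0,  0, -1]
J_2(-1) ⊕ J_1(-1) ⊕ J_1(-1)

The characteristic polynomial is
  det(x·I − A) = x^4 + 4*x^3 + 6*x^2 + 4*x + 1 = (x + 1)^4

Eigenvalues and multiplicities (the geometric multiplicity of λ is n − rank(A − λI), which equals the number of Jordan blocks for λ):
  λ = -1: algebraic multiplicity = 4, geometric multiplicity = 3

Determining the block sizes for each eigenvalue:
  λ = -1: 3 blocks summing to 4 forces exactly one block of size 2 and the rest size 1 → block sizes [2, 1, 1]

Assembling the blocks gives a Jordan form
J =
  [-1,  1,  0,  0]
  [ 0, -1,  0,  0]
  [ 0,  0, -1,  0]
  [ 0,  0,  0, -1]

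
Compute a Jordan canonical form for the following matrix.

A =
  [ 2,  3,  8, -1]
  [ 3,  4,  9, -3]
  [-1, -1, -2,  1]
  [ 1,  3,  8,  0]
J_3(1) ⊕ J_1(1)

The characteristic polynomial is
  det(x·I − A) = x^4 - 4*x^3 + 6*x^2 - 4*x + 1 = (x - 1)^4

Eigenvalues and multiplicities (the geometric multiplicity of λ is n − rank(A − λI), which equals the number of Jordan blocks for λ):
  λ = 1: algebraic multiplicity = 4, geometric multiplicity = 2

Determining the block sizes for each eigenvalue:
  λ = 1: with am = 4 and gm = 2, the partition is not yet determined (e.g. several partitions of 4 into 2 parts exist). Let N = A − (1)·I. Computing rank(N^1) = 2, rank(N^2) = 1, rank(N^3) = 0; the number of blocks of size ≥ j is rank(N^{j−1}) − rank(N^j), giving [2, 1, 1]. So we have 1 block(s) of size 3, 1 block(s) of size 1 → block sizes [3, 1]

Assembling the blocks gives a Jordan form
J =
  [1, 1, 0, 0]
  [0, 1, 1, 0]
  [0, 0, 1, 0]
  [0, 0, 0, 1]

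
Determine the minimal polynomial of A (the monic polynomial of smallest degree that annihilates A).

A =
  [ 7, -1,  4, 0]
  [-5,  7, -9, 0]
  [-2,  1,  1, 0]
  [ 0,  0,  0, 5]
x^3 - 15*x^2 + 75*x - 125

The characteristic polynomial is χ_A(x) = (x - 5)^4, so the eigenvalues are known. The minimal polynomial is
  m_A(x) = Π_λ (x − λ)^{k_λ}
where k_λ is the size of the *largest* Jordan block for λ (equivalently, the smallest k with (A − λI)^k v = 0 for every generalised eigenvector v of λ).

  λ = 5: largest Jordan block has size 3, contributing (x − 5)^3

So m_A(x) = (x - 5)^3 = x^3 - 15*x^2 + 75*x - 125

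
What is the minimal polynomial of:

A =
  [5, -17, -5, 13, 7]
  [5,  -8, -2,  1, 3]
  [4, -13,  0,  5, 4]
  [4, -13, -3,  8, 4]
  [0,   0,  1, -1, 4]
x^5 - 9*x^4 + 11*x^3 + 117*x^2 - 432*x + 432

The characteristic polynomial is χ_A(x) = (x - 4)*(x - 3)^3*(x + 4), so the eigenvalues are known. The minimal polynomial is
  m_A(x) = Π_λ (x − λ)^{k_λ}
where k_λ is the size of the *largest* Jordan block for λ (equivalently, the smallest k with (A − λI)^k v = 0 for every generalised eigenvector v of λ).

  λ = -4: largest Jordan block has size 1, contributing (x + 4)
  λ = 3: largest Jordan block has size 3, contributing (x − 3)^3
  λ = 4: largest Jordan block has size 1, contributing (x − 4)

So m_A(x) = (x - 4)*(x - 3)^3*(x + 4) = x^5 - 9*x^4 + 11*x^3 + 117*x^2 - 432*x + 432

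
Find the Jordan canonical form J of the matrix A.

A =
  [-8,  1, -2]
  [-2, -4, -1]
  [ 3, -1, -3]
J_3(-5)

The characteristic polynomial is
  det(x·I − A) = x^3 + 15*x^2 + 75*x + 125 = (x + 5)^3

Eigenvalues and multiplicities (the geometric multiplicity of λ is n − rank(A − λI), which equals the number of Jordan blocks for λ):
  λ = -5: algebraic multiplicity = 3, geometric multiplicity = 1

Determining the block sizes for each eigenvalue:
  λ = -5: one block (gm = 1), so the single block has size am = 3 → block sizes [3]

Assembling the blocks gives a Jordan form
J =
  [-5,  1,  0]
  [ 0, -5,  1]
  [ 0,  0, -5]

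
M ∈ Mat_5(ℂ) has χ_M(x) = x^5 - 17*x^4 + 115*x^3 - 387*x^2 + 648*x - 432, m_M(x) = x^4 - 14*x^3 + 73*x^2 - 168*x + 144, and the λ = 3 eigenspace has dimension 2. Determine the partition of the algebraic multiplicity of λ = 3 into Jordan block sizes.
Block sizes for λ = 3: [2, 1]

Step 1 — from the characteristic polynomial, algebraic multiplicity of λ = 3 is 3. From dim ker(M − (3)·I) = 2, there are exactly 2 Jordan blocks for λ = 3.
Step 2 — from the minimal polynomial, the factor (x − 3)^2 tells us the largest block for λ = 3 has size 2.
Step 3 — with total size 3, 2 blocks, and largest block 2, the block sizes (in nonincreasing order) are [2, 1].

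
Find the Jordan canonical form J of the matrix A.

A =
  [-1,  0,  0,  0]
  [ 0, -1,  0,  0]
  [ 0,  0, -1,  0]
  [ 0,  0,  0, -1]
J_1(-1) ⊕ J_1(-1) ⊕ J_1(-1) ⊕ J_1(-1)

The characteristic polynomial is
  det(x·I − A) = x^4 + 4*x^3 + 6*x^2 + 4*x + 1 = (x + 1)^4

Eigenvalues and multiplicities (the geometric multiplicity of λ is n − rank(A − λI), which equals the number of Jordan blocks for λ):
  λ = -1: algebraic multiplicity = 4, geometric multiplicity = 4

Determining the block sizes for each eigenvalue:
  λ = -1: gm = am = 4, so every block has size 1 → block sizes [1, 1, 1, 1]

Assembling the blocks gives a Jordan form
J =
  [-1,  0,  0,  0]
  [ 0, -1,  0,  0]
  [ 0,  0, -1,  0]
  [ 0,  0,  0, -1]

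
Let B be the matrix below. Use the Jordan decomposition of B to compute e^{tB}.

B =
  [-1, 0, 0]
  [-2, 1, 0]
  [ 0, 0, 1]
e^{tB} =
  [exp(-t), 0, 0]
  [-exp(t) + exp(-t), exp(t), 0]
  [0, 0, exp(t)]

Strategy: write B = P · J · P⁻¹ where J is a Jordan canonical form, so e^{tB} = P · e^{tJ} · P⁻¹, and e^{tJ} can be computed block-by-block.

B has Jordan form
J =
  [-1, 0, 0]
  [ 0, 1, 0]
  [ 0, 0, 1]
(up to reordering of blocks).

Per-block formulas:
  For a 1×1 block at λ = 1: exp(t · [1]) = [e^(1t)].
  For a 1×1 block at λ = -1: exp(t · [-1]) = [e^(-1t)].

After assembling e^{tJ} and conjugating by P, we get:

e^{tB} =
  [exp(-t), 0, 0]
  [-exp(t) + exp(-t), exp(t), 0]
  [0, 0, exp(t)]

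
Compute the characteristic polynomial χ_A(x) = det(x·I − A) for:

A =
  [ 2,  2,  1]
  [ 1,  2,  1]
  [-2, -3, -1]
x^3 - 3*x^2 + 3*x - 1

Expanding det(x·I − A) (e.g. by cofactor expansion or by noting that A is similar to its Jordan form J, which has the same characteristic polynomial as A) gives
  χ_A(x) = x^3 - 3*x^2 + 3*x - 1
which factors as (x - 1)^3. The eigenvalues (with algebraic multiplicities) are λ = 1 with multiplicity 3.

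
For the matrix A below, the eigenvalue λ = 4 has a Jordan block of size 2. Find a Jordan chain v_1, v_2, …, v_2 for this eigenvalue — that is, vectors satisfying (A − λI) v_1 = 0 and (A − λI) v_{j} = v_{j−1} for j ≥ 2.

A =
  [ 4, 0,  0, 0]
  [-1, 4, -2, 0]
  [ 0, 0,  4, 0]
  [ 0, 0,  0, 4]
A Jordan chain for λ = 4 of length 2:
v_1 = (0, -1, 0, 0)ᵀ
v_2 = (1, 0, 0, 0)ᵀ

Let N = A − (4)·I. We want v_2 with N^2 v_2 = 0 but N^1 v_2 ≠ 0; then v_{j-1} := N · v_j for j = 2, …, 2.

Pick v_2 = (1, 0, 0, 0)ᵀ.
Then v_1 = N · v_2 = (0, -1, 0, 0)ᵀ.

Sanity check: (A − (4)·I) v_1 = (0, 0, 0, 0)ᵀ = 0. ✓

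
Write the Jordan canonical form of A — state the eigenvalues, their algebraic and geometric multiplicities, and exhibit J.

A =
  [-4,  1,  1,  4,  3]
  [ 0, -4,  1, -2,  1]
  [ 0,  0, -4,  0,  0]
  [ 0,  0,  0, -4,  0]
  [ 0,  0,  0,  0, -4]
J_3(-4) ⊕ J_1(-4) ⊕ J_1(-4)

The characteristic polynomial is
  det(x·I − A) = x^5 + 20*x^4 + 160*x^3 + 640*x^2 + 1280*x + 1024 = (x + 4)^5

Eigenvalues and multiplicities (the geometric multiplicity of λ is n − rank(A − λI), which equals the number of Jordan blocks for λ):
  λ = -4: algebraic multiplicity = 5, geometric multiplicity = 3

Determining the block sizes for each eigenvalue:
  λ = -4: with am = 5 and gm = 3, the partition is not yet determined (e.g. several partitions of 5 into 3 parts exist). Let N = A − (-4)·I. Computing rank(N^1) = 2, rank(N^2) = 1, rank(N^3) = 0; the number of blocks of size ≥ j is rank(N^{j−1}) − rank(N^j), giving [3, 1, 1]. So we have 1 block(s) of size 3, 2 block(s) of size 1 → block sizes [3, 1, 1]

Assembling the blocks gives a Jordan form
J =
  [-4,  1,  0,  0,  0]
  [ 0, -4,  1,  0,  0]
  [ 0,  0, -4,  0,  0]
  [ 0,  0,  0, -4,  0]
  [ 0,  0,  0,  0, -4]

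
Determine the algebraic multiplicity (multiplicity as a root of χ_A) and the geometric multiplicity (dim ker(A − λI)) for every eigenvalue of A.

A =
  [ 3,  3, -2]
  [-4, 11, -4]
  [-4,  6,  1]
λ = 5: alg = 3, geom = 2

Step 1 — factor the characteristic polynomial to read off the algebraic multiplicities:
  χ_A(x) = (x - 5)^3

Step 2 — compute geometric multiplicities via the rank-nullity identity g(λ) = n − rank(A − λI):
  rank(A − (5)·I) = 1, so dim ker(A − (5)·I) = n − 1 = 2

Summary:
  λ = 5: algebraic multiplicity = 3, geometric multiplicity = 2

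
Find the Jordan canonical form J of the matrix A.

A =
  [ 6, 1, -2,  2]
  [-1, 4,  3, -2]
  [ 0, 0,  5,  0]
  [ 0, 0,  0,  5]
J_3(5) ⊕ J_1(5)

The characteristic polynomial is
  det(x·I − A) = x^4 - 20*x^3 + 150*x^2 - 500*x + 625 = (x - 5)^4

Eigenvalues and multiplicities (the geometric multiplicity of λ is n − rank(A − λI), which equals the number of Jordan blocks for λ):
  λ = 5: algebraic multiplicity = 4, geometric multiplicity = 2

Determining the block sizes for each eigenvalue:
  λ = 5: with am = 4 and gm = 2, the partition is not yet determined (e.g. several partitions of 4 into 2 parts exist). Let N = A − (5)·I. Computing rank(N^1) = 2, rank(N^2) = 1, rank(N^3) = 0; the number of blocks of size ≥ j is rank(N^{j−1}) − rank(N^j), giving [2, 1, 1]. So we have 1 block(s) of size 3, 1 block(s) of size 1 → block sizes [3, 1]

Assembling the blocks gives a Jordan form
J =
  [5, 1, 0, 0]
  [0, 5, 1, 0]
  [0, 0, 5, 0]
  [0, 0, 0, 5]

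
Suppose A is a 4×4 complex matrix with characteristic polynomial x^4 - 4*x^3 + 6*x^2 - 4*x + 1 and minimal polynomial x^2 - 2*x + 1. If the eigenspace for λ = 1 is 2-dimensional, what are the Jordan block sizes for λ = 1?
Block sizes for λ = 1: [2, 2]

Step 1 — from the characteristic polynomial, algebraic multiplicity of λ = 1 is 4. From dim ker(A − (1)·I) = 2, there are exactly 2 Jordan blocks for λ = 1.
Step 2 — from the minimal polynomial, the factor (x − 1)^2 tells us the largest block for λ = 1 has size 2.
Step 3 — with total size 4, 2 blocks, and largest block 2, the block sizes (in nonincreasing order) are [2, 2].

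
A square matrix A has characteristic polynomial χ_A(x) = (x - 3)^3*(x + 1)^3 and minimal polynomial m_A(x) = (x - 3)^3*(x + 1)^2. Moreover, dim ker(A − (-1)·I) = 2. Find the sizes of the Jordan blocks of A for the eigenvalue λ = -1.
Block sizes for λ = -1: [2, 1]

Step 1 — from the characteristic polynomial, algebraic multiplicity of λ = -1 is 3. From dim ker(A − (-1)·I) = 2, there are exactly 2 Jordan blocks for λ = -1.
Step 2 — from the minimal polynomial, the factor (x + 1)^2 tells us the largest block for λ = -1 has size 2.
Step 3 — with total size 3, 2 blocks, and largest block 2, the block sizes (in nonincreasing order) are [2, 1].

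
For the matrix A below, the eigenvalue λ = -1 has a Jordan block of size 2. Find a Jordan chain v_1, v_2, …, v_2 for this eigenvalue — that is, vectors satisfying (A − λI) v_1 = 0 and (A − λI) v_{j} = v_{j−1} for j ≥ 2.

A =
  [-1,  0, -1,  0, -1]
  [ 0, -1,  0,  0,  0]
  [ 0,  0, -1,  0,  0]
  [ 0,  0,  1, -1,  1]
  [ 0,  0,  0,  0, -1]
A Jordan chain for λ = -1 of length 2:
v_1 = (-1, 0, 0, 1, 0)ᵀ
v_2 = (0, 0, 1, 0, 0)ᵀ

Let N = A − (-1)·I. We want v_2 with N^2 v_2 = 0 but N^1 v_2 ≠ 0; then v_{j-1} := N · v_j for j = 2, …, 2.

Pick v_2 = (0, 0, 1, 0, 0)ᵀ.
Then v_1 = N · v_2 = (-1, 0, 0, 1, 0)ᵀ.

Sanity check: (A − (-1)·I) v_1 = (0, 0, 0, 0, 0)ᵀ = 0. ✓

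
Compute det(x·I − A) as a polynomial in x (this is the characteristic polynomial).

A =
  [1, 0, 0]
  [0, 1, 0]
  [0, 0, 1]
x^3 - 3*x^2 + 3*x - 1

Expanding det(x·I − A) (e.g. by cofactor expansion or by noting that A is similar to its Jordan form J, which has the same characteristic polynomial as A) gives
  χ_A(x) = x^3 - 3*x^2 + 3*x - 1
which factors as (x - 1)^3. The eigenvalues (with algebraic multiplicities) are λ = 1 with multiplicity 3.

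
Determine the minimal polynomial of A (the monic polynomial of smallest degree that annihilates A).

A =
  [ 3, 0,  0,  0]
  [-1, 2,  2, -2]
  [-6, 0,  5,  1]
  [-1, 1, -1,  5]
x^4 - 15*x^3 + 84*x^2 - 208*x + 192

The characteristic polynomial is χ_A(x) = (x - 4)^3*(x - 3), so the eigenvalues are known. The minimal polynomial is
  m_A(x) = Π_λ (x − λ)^{k_λ}
where k_λ is the size of the *largest* Jordan block for λ (equivalently, the smallest k with (A − λI)^k v = 0 for every generalised eigenvector v of λ).

  λ = 3: largest Jordan block has size 1, contributing (x − 3)
  λ = 4: largest Jordan block has size 3, contributing (x − 4)^3

So m_A(x) = (x - 4)^3*(x - 3) = x^4 - 15*x^3 + 84*x^2 - 208*x + 192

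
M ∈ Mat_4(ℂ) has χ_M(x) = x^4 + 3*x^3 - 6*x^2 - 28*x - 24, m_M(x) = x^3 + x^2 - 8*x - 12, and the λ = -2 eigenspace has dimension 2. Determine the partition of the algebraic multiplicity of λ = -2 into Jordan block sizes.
Block sizes for λ = -2: [2, 1]

Step 1 — from the characteristic polynomial, algebraic multiplicity of λ = -2 is 3. From dim ker(M − (-2)·I) = 2, there are exactly 2 Jordan blocks for λ = -2.
Step 2 — from the minimal polynomial, the factor (x + 2)^2 tells us the largest block for λ = -2 has size 2.
Step 3 — with total size 3, 2 blocks, and largest block 2, the block sizes (in nonincreasing order) are [2, 1].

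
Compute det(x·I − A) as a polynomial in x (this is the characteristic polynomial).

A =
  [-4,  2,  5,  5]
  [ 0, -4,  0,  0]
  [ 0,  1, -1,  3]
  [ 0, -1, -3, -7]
x^4 + 16*x^3 + 96*x^2 + 256*x + 256

Expanding det(x·I − A) (e.g. by cofactor expansion or by noting that A is similar to its Jordan form J, which has the same characteristic polynomial as A) gives
  χ_A(x) = x^4 + 16*x^3 + 96*x^2 + 256*x + 256
which factors as (x + 4)^4. The eigenvalues (with algebraic multiplicities) are λ = -4 with multiplicity 4.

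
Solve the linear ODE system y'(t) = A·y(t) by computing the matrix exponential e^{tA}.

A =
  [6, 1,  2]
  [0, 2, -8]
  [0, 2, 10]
e^{tA} =
  [exp(6*t), t*exp(6*t), 2*t*exp(6*t)]
  [0, -4*t*exp(6*t) + exp(6*t), -8*t*exp(6*t)]
  [0, 2*t*exp(6*t), 4*t*exp(6*t) + exp(6*t)]

Strategy: write A = P · J · P⁻¹ where J is a Jordan canonical form, so e^{tA} = P · e^{tJ} · P⁻¹, and e^{tJ} can be computed block-by-block.

A has Jordan form
J =
  [6, 1, 0]
  [0, 6, 0]
  [0, 0, 6]
(up to reordering of blocks).

Per-block formulas:
  For a 1×1 block at λ = 6: exp(t · [6]) = [e^(6t)].
  For a 2×2 Jordan block J_2(6): exp(t · J_2(6)) = e^(6t)·(I + t·N), where N is the 2×2 nilpotent shift.

After assembling e^{tJ} and conjugating by P, we get:

e^{tA} =
  [exp(6*t), t*exp(6*t), 2*t*exp(6*t)]
  [0, -4*t*exp(6*t) + exp(6*t), -8*t*exp(6*t)]
  [0, 2*t*exp(6*t), 4*t*exp(6*t) + exp(6*t)]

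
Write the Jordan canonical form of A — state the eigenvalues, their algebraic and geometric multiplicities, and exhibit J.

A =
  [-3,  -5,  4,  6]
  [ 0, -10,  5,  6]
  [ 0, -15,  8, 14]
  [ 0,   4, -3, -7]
J_3(-3) ⊕ J_1(-3)

The characteristic polynomial is
  det(x·I − A) = x^4 + 12*x^3 + 54*x^2 + 108*x + 81 = (x + 3)^4

Eigenvalues and multiplicities (the geometric multiplicity of λ is n − rank(A − λI), which equals the number of Jordan blocks for λ):
  λ = -3: algebraic multiplicity = 4, geometric multiplicity = 2

Determining the block sizes for each eigenvalue:
  λ = -3: with am = 4 and gm = 2, the partition is not yet determined (e.g. several partitions of 4 into 2 parts exist). Let N = A − (-3)·I. Computing rank(N^1) = 2, rank(N^2) = 1, rank(N^3) = 0; the number of blocks of size ≥ j is rank(N^{j−1}) − rank(N^j), giving [2, 1, 1]. So we have 1 block(s) of size 3, 1 block(s) of size 1 → block sizes [3, 1]

Assembling the blocks gives a Jordan form
J =
  [-3,  1,  0,  0]
  [ 0, -3,  1,  0]
  [ 0,  0, -3,  0]
  [ 0,  0,  0, -3]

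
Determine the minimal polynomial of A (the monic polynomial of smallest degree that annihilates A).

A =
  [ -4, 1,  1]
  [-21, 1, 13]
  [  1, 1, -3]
x^3 + 6*x^2 + 12*x + 8

The characteristic polynomial is χ_A(x) = (x + 2)^3, so the eigenvalues are known. The minimal polynomial is
  m_A(x) = Π_λ (x − λ)^{k_λ}
where k_λ is the size of the *largest* Jordan block for λ (equivalently, the smallest k with (A − λI)^k v = 0 for every generalised eigenvector v of λ).

  λ = -2: largest Jordan block has size 3, contributing (x + 2)^3

So m_A(x) = (x + 2)^3 = x^3 + 6*x^2 + 12*x + 8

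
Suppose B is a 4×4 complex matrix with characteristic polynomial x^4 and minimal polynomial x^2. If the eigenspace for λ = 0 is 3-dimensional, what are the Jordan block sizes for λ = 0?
Block sizes for λ = 0: [2, 1, 1]

Step 1 — from the characteristic polynomial, algebraic multiplicity of λ = 0 is 4. From dim ker(B − (0)·I) = 3, there are exactly 3 Jordan blocks for λ = 0.
Step 2 — from the minimal polynomial, the factor (x − 0)^2 tells us the largest block for λ = 0 has size 2.
Step 3 — with total size 4, 3 blocks, and largest block 2, the block sizes (in nonincreasing order) are [2, 1, 1].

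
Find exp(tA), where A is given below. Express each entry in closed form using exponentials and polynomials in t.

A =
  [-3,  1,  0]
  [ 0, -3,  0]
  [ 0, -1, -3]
e^{tA} =
  [exp(-3*t), t*exp(-3*t), 0]
  [0, exp(-3*t), 0]
  [0, -t*exp(-3*t), exp(-3*t)]

Strategy: write A = P · J · P⁻¹ where J is a Jordan canonical form, so e^{tA} = P · e^{tJ} · P⁻¹, and e^{tJ} can be computed block-by-block.

A has Jordan form
J =
  [-3,  1,  0]
  [ 0, -3,  0]
  [ 0,  0, -3]
(up to reordering of blocks).

Per-block formulas:
  For a 2×2 Jordan block J_2(-3): exp(t · J_2(-3)) = e^(-3t)·(I + t·N), where N is the 2×2 nilpotent shift.
  For a 1×1 block at λ = -3: exp(t · [-3]) = [e^(-3t)].

After assembling e^{tJ} and conjugating by P, we get:

e^{tA} =
  [exp(-3*t), t*exp(-3*t), 0]
  [0, exp(-3*t), 0]
  [0, -t*exp(-3*t), exp(-3*t)]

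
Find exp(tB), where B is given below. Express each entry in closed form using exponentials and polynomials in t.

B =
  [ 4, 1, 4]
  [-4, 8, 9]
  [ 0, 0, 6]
e^{tB} =
  [-2*t*exp(6*t) + exp(6*t), t*exp(6*t), t^2*exp(6*t)/2 + 4*t*exp(6*t)]
  [-4*t*exp(6*t), 2*t*exp(6*t) + exp(6*t), t^2*exp(6*t) + 9*t*exp(6*t)]
  [0, 0, exp(6*t)]

Strategy: write B = P · J · P⁻¹ where J is a Jordan canonical form, so e^{tB} = P · e^{tJ} · P⁻¹, and e^{tJ} can be computed block-by-block.

B has Jordan form
J =
  [6, 1, 0]
  [0, 6, 1]
  [0, 0, 6]
(up to reordering of blocks).

Per-block formulas:
  For a 3×3 Jordan block J_3(6): exp(t · J_3(6)) = e^(6t)·(I + t·N + (t^2/2)·N^2), where N is the 3×3 nilpotent shift.

After assembling e^{tJ} and conjugating by P, we get:

e^{tB} =
  [-2*t*exp(6*t) + exp(6*t), t*exp(6*t), t^2*exp(6*t)/2 + 4*t*exp(6*t)]
  [-4*t*exp(6*t), 2*t*exp(6*t) + exp(6*t), t^2*exp(6*t) + 9*t*exp(6*t)]
  [0, 0, exp(6*t)]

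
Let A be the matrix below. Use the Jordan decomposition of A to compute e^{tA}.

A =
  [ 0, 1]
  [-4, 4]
e^{tA} =
  [-2*t*exp(2*t) + exp(2*t), t*exp(2*t)]
  [-4*t*exp(2*t), 2*t*exp(2*t) + exp(2*t)]

Strategy: write A = P · J · P⁻¹ where J is a Jordan canonical form, so e^{tA} = P · e^{tJ} · P⁻¹, and e^{tJ} can be computed block-by-block.

A has Jordan form
J =
  [2, 1]
  [0, 2]
(up to reordering of blocks).

Per-block formulas:
  For a 2×2 Jordan block J_2(2): exp(t · J_2(2)) = e^(2t)·(I + t·N), where N is the 2×2 nilpotent shift.

After assembling e^{tJ} and conjugating by P, we get:

e^{tA} =
  [-2*t*exp(2*t) + exp(2*t), t*exp(2*t)]
  [-4*t*exp(2*t), 2*t*exp(2*t) + exp(2*t)]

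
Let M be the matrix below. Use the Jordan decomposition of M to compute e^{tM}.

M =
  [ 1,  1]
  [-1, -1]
e^{tM} =
  [t + 1, t]
  [-t, 1 - t]

Strategy: write M = P · J · P⁻¹ where J is a Jordan canonical form, so e^{tM} = P · e^{tJ} · P⁻¹, and e^{tJ} can be computed block-by-block.

M has Jordan form
J =
  [0, 1]
  [0, 0]
(up to reordering of blocks).

Per-block formulas:
  For a 2×2 Jordan block J_2(0): exp(t · J_2(0)) = e^(0t)·(I + t·N), where N is the 2×2 nilpotent shift.

After assembling e^{tJ} and conjugating by P, we get:

e^{tM} =
  [t + 1, t]
  [-t, 1 - t]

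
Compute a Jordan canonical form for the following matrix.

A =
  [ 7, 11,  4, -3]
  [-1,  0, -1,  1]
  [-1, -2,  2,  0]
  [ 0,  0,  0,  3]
J_3(3) ⊕ J_1(3)

The characteristic polynomial is
  det(x·I − A) = x^4 - 12*x^3 + 54*x^2 - 108*x + 81 = (x - 3)^4

Eigenvalues and multiplicities (the geometric multiplicity of λ is n − rank(A − λI), which equals the number of Jordan blocks for λ):
  λ = 3: algebraic multiplicity = 4, geometric multiplicity = 2

Determining the block sizes for each eigenvalue:
  λ = 3: with am = 4 and gm = 2, the partition is not yet determined (e.g. several partitions of 4 into 2 parts exist). Let N = A − (3)·I. Computing rank(N^1) = 2, rank(N^2) = 1, rank(N^3) = 0; the number of blocks of size ≥ j is rank(N^{j−1}) − rank(N^j), giving [2, 1, 1]. So we have 1 block(s) of size 3, 1 block(s) of size 1 → block sizes [3, 1]

Assembling the blocks gives a Jordan form
J =
  [3, 1, 0, 0]
  [0, 3, 1, 0]
  [0, 0, 3, 0]
  [0, 0, 0, 3]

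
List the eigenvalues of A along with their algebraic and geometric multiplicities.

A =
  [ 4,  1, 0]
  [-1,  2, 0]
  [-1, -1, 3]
λ = 3: alg = 3, geom = 2

Step 1 — factor the characteristic polynomial to read off the algebraic multiplicities:
  χ_A(x) = (x - 3)^3

Step 2 — compute geometric multiplicities via the rank-nullity identity g(λ) = n − rank(A − λI):
  rank(A − (3)·I) = 1, so dim ker(A − (3)·I) = n − 1 = 2

Summary:
  λ = 3: algebraic multiplicity = 3, geometric multiplicity = 2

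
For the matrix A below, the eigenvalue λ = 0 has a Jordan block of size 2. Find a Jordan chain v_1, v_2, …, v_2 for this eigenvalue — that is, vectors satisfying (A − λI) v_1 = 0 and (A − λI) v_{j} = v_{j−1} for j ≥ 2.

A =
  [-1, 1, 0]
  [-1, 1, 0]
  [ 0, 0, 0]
A Jordan chain for λ = 0 of length 2:
v_1 = (-1, -1, 0)ᵀ
v_2 = (1, 0, 0)ᵀ

Let N = A − (0)·I. We want v_2 with N^2 v_2 = 0 but N^1 v_2 ≠ 0; then v_{j-1} := N · v_j for j = 2, …, 2.

Pick v_2 = (1, 0, 0)ᵀ.
Then v_1 = N · v_2 = (-1, -1, 0)ᵀ.

Sanity check: (A − (0)·I) v_1 = (0, 0, 0)ᵀ = 0. ✓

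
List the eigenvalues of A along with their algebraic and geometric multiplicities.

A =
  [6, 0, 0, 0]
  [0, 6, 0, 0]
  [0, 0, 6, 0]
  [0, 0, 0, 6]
λ = 6: alg = 4, geom = 4

Step 1 — factor the characteristic polynomial to read off the algebraic multiplicities:
  χ_A(x) = (x - 6)^4

Step 2 — compute geometric multiplicities via the rank-nullity identity g(λ) = n − rank(A − λI):
  rank(A − (6)·I) = 0, so dim ker(A − (6)·I) = n − 0 = 4

Summary:
  λ = 6: algebraic multiplicity = 4, geometric multiplicity = 4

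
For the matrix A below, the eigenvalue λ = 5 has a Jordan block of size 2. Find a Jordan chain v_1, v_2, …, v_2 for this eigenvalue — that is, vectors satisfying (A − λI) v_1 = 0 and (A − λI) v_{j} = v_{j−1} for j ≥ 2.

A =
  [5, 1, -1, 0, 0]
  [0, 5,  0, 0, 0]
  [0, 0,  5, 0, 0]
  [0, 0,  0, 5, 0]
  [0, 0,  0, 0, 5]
A Jordan chain for λ = 5 of length 2:
v_1 = (1, 0, 0, 0, 0)ᵀ
v_2 = (0, 1, 0, 0, 0)ᵀ

Let N = A − (5)·I. We want v_2 with N^2 v_2 = 0 but N^1 v_2 ≠ 0; then v_{j-1} := N · v_j for j = 2, …, 2.

Pick v_2 = (0, 1, 0, 0, 0)ᵀ.
Then v_1 = N · v_2 = (1, 0, 0, 0, 0)ᵀ.

Sanity check: (A − (5)·I) v_1 = (0, 0, 0, 0, 0)ᵀ = 0. ✓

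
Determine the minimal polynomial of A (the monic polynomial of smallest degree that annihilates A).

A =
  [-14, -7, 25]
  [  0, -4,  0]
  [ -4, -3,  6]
x^3 + 12*x^2 + 48*x + 64

The characteristic polynomial is χ_A(x) = (x + 4)^3, so the eigenvalues are known. The minimal polynomial is
  m_A(x) = Π_λ (x − λ)^{k_λ}
where k_λ is the size of the *largest* Jordan block for λ (equivalently, the smallest k with (A − λI)^k v = 0 for every generalised eigenvector v of λ).

  λ = -4: largest Jordan block has size 3, contributing (x + 4)^3

So m_A(x) = (x + 4)^3 = x^3 + 12*x^2 + 48*x + 64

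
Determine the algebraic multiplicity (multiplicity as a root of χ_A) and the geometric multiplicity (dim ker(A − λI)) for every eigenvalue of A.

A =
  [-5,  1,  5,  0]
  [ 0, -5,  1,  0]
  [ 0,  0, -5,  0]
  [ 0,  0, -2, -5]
λ = -5: alg = 4, geom = 2

Step 1 — factor the characteristic polynomial to read off the algebraic multiplicities:
  χ_A(x) = (x + 5)^4

Step 2 — compute geometric multiplicities via the rank-nullity identity g(λ) = n − rank(A − λI):
  rank(A − (-5)·I) = 2, so dim ker(A − (-5)·I) = n − 2 = 2

Summary:
  λ = -5: algebraic multiplicity = 4, geometric multiplicity = 2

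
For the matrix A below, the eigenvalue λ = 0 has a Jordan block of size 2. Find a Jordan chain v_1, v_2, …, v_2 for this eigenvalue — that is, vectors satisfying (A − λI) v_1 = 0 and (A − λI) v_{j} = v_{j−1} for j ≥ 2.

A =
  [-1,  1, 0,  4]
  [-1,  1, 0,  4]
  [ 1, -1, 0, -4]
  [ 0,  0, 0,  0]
A Jordan chain for λ = 0 of length 2:
v_1 = (-1, -1, 1, 0)ᵀ
v_2 = (1, 0, 0, 0)ᵀ

Let N = A − (0)·I. We want v_2 with N^2 v_2 = 0 but N^1 v_2 ≠ 0; then v_{j-1} := N · v_j for j = 2, …, 2.

Pick v_2 = (1, 0, 0, 0)ᵀ.
Then v_1 = N · v_2 = (-1, -1, 1, 0)ᵀ.

Sanity check: (A − (0)·I) v_1 = (0, 0, 0, 0)ᵀ = 0. ✓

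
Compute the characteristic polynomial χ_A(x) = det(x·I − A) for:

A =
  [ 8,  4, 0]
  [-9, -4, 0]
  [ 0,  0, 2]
x^3 - 6*x^2 + 12*x - 8

Expanding det(x·I − A) (e.g. by cofactor expansion or by noting that A is similar to its Jordan form J, which has the same characteristic polynomial as A) gives
  χ_A(x) = x^3 - 6*x^2 + 12*x - 8
which factors as (x - 2)^3. The eigenvalues (with algebraic multiplicities) are λ = 2 with multiplicity 3.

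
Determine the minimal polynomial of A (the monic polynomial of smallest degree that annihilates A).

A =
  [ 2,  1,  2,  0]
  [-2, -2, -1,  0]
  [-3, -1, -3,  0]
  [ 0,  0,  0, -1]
x^3 + 3*x^2 + 3*x + 1

The characteristic polynomial is χ_A(x) = (x + 1)^4, so the eigenvalues are known. The minimal polynomial is
  m_A(x) = Π_λ (x − λ)^{k_λ}
where k_λ is the size of the *largest* Jordan block for λ (equivalently, the smallest k with (A − λI)^k v = 0 for every generalised eigenvector v of λ).

  λ = -1: largest Jordan block has size 3, contributing (x + 1)^3

So m_A(x) = (x + 1)^3 = x^3 + 3*x^2 + 3*x + 1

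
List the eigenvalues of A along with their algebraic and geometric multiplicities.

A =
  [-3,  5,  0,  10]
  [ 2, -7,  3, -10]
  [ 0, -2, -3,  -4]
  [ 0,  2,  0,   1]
λ = -3: alg = 4, geom = 2

Step 1 — factor the characteristic polynomial to read off the algebraic multiplicities:
  χ_A(x) = (x + 3)^4

Step 2 — compute geometric multiplicities via the rank-nullity identity g(λ) = n − rank(A − λI):
  rank(A − (-3)·I) = 2, so dim ker(A − (-3)·I) = n − 2 = 2

Summary:
  λ = -3: algebraic multiplicity = 4, geometric multiplicity = 2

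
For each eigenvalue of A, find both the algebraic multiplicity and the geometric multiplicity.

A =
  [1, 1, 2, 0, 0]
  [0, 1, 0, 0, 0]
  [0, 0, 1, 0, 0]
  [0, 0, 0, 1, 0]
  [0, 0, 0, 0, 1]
λ = 1: alg = 5, geom = 4

Step 1 — factor the characteristic polynomial to read off the algebraic multiplicities:
  χ_A(x) = (x - 1)^5

Step 2 — compute geometric multiplicities via the rank-nullity identity g(λ) = n − rank(A − λI):
  rank(A − (1)·I) = 1, so dim ker(A − (1)·I) = n − 1 = 4

Summary:
  λ = 1: algebraic multiplicity = 5, geometric multiplicity = 4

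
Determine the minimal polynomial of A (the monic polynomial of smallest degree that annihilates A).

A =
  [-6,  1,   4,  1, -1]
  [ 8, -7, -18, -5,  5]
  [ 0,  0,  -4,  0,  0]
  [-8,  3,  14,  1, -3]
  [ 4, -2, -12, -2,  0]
x^3 + 10*x^2 + 32*x + 32

The characteristic polynomial is χ_A(x) = (x + 2)^2*(x + 4)^3, so the eigenvalues are known. The minimal polynomial is
  m_A(x) = Π_λ (x − λ)^{k_λ}
where k_λ is the size of the *largest* Jordan block for λ (equivalently, the smallest k with (A − λI)^k v = 0 for every generalised eigenvector v of λ).

  λ = -4: largest Jordan block has size 2, contributing (x + 4)^2
  λ = -2: largest Jordan block has size 1, contributing (x + 2)

So m_A(x) = (x + 2)*(x + 4)^2 = x^3 + 10*x^2 + 32*x + 32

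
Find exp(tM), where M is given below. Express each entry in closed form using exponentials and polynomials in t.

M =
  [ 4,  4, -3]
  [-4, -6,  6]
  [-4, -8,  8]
e^{tM} =
  [2*t*exp(2*t) + exp(2*t), 4*t*exp(2*t), -3*t*exp(2*t)]
  [-4*t*exp(2*t), -8*t*exp(2*t) + exp(2*t), 6*t*exp(2*t)]
  [-4*t*exp(2*t), -8*t*exp(2*t), 6*t*exp(2*t) + exp(2*t)]

Strategy: write M = P · J · P⁻¹ where J is a Jordan canonical form, so e^{tM} = P · e^{tJ} · P⁻¹, and e^{tJ} can be computed block-by-block.

M has Jordan form
J =
  [2, 1, 0]
  [0, 2, 0]
  [0, 0, 2]
(up to reordering of blocks).

Per-block formulas:
  For a 1×1 block at λ = 2: exp(t · [2]) = [e^(2t)].
  For a 2×2 Jordan block J_2(2): exp(t · J_2(2)) = e^(2t)·(I + t·N), where N is the 2×2 nilpotent shift.

After assembling e^{tJ} and conjugating by P, we get:

e^{tM} =
  [2*t*exp(2*t) + exp(2*t), 4*t*exp(2*t), -3*t*exp(2*t)]
  [-4*t*exp(2*t), -8*t*exp(2*t) + exp(2*t), 6*t*exp(2*t)]
  [-4*t*exp(2*t), -8*t*exp(2*t), 6*t*exp(2*t) + exp(2*t)]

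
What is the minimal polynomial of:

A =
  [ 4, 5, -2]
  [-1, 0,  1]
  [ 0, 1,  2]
x^3 - 6*x^2 + 12*x - 8

The characteristic polynomial is χ_A(x) = (x - 2)^3, so the eigenvalues are known. The minimal polynomial is
  m_A(x) = Π_λ (x − λ)^{k_λ}
where k_λ is the size of the *largest* Jordan block for λ (equivalently, the smallest k with (A − λI)^k v = 0 for every generalised eigenvector v of λ).

  λ = 2: largest Jordan block has size 3, contributing (x − 2)^3

So m_A(x) = (x - 2)^3 = x^3 - 6*x^2 + 12*x - 8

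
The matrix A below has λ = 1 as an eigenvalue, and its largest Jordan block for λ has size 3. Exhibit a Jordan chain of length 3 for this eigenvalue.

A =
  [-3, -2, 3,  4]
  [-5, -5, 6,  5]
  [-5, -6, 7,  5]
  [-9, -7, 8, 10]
A Jordan chain for λ = 1 of length 3:
v_1 = (1, 0, 0, 1)ᵀ
v_2 = (-2, 1, 1, -2)ᵀ
v_3 = (1, -1, 0, 0)ᵀ

Let N = A − (1)·I. We want v_3 with N^3 v_3 = 0 but N^2 v_3 ≠ 0; then v_{j-1} := N · v_j for j = 3, …, 2.

Pick v_3 = (1, -1, 0, 0)ᵀ.
Then v_2 = N · v_3 = (-2, 1, 1, -2)ᵀ.
Then v_1 = N · v_2 = (1, 0, 0, 1)ᵀ.

Sanity check: (A − (1)·I) v_1 = (0, 0, 0, 0)ᵀ = 0. ✓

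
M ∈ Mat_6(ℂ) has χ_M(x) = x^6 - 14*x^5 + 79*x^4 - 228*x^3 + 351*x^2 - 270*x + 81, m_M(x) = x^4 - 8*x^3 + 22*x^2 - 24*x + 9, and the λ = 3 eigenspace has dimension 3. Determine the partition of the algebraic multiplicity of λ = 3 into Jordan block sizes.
Block sizes for λ = 3: [2, 1, 1]

Step 1 — from the characteristic polynomial, algebraic multiplicity of λ = 3 is 4. From dim ker(M − (3)·I) = 3, there are exactly 3 Jordan blocks for λ = 3.
Step 2 — from the minimal polynomial, the factor (x − 3)^2 tells us the largest block for λ = 3 has size 2.
Step 3 — with total size 4, 3 blocks, and largest block 2, the block sizes (in nonincreasing order) are [2, 1, 1].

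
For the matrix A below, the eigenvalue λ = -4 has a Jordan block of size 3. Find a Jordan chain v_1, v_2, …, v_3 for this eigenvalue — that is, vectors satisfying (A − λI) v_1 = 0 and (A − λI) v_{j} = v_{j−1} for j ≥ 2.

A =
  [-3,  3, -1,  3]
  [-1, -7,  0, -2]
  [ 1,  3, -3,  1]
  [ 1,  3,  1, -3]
A Jordan chain for λ = -4 of length 3:
v_1 = (1, -1, 1, 1)ᵀ
v_2 = (-1, 0, 1, 1)ᵀ
v_3 = (0, 0, 1, 0)ᵀ

Let N = A − (-4)·I. We want v_3 with N^3 v_3 = 0 but N^2 v_3 ≠ 0; then v_{j-1} := N · v_j for j = 3, …, 2.

Pick v_3 = (0, 0, 1, 0)ᵀ.
Then v_2 = N · v_3 = (-1, 0, 1, 1)ᵀ.
Then v_1 = N · v_2 = (1, -1, 1, 1)ᵀ.

Sanity check: (A − (-4)·I) v_1 = (0, 0, 0, 0)ᵀ = 0. ✓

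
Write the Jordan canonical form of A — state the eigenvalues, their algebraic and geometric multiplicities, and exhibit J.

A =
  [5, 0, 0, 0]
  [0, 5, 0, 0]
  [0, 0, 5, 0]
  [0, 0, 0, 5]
J_1(5) ⊕ J_1(5) ⊕ J_1(5) ⊕ J_1(5)

The characteristic polynomial is
  det(x·I − A) = x^4 - 20*x^3 + 150*x^2 - 500*x + 625 = (x - 5)^4

Eigenvalues and multiplicities (the geometric multiplicity of λ is n − rank(A − λI), which equals the number of Jordan blocks for λ):
  λ = 5: algebraic multiplicity = 4, geometric multiplicity = 4

Determining the block sizes for each eigenvalue:
  λ = 5: gm = am = 4, so every block has size 1 → block sizes [1, 1, 1, 1]

Assembling the blocks gives a Jordan form
J =
  [5, 0, 0, 0]
  [0, 5, 0, 0]
  [0, 0, 5, 0]
  [0, 0, 0, 5]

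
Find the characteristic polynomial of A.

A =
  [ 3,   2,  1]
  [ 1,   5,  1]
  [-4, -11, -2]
x^3 - 6*x^2 + 12*x - 8

Expanding det(x·I − A) (e.g. by cofactor expansion or by noting that A is similar to its Jordan form J, which has the same characteristic polynomial as A) gives
  χ_A(x) = x^3 - 6*x^2 + 12*x - 8
which factors as (x - 2)^3. The eigenvalues (with algebraic multiplicities) are λ = 2 with multiplicity 3.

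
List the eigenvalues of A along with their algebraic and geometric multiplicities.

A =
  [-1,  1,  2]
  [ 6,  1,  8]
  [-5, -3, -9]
λ = -3: alg = 3, geom = 1

Step 1 — factor the characteristic polynomial to read off the algebraic multiplicities:
  χ_A(x) = (x + 3)^3

Step 2 — compute geometric multiplicities via the rank-nullity identity g(λ) = n − rank(A − λI):
  rank(A − (-3)·I) = 2, so dim ker(A − (-3)·I) = n − 2 = 1

Summary:
  λ = -3: algebraic multiplicity = 3, geometric multiplicity = 1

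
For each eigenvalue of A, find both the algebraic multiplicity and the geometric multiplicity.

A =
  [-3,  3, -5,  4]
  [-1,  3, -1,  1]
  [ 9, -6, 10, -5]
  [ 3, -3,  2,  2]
λ = 3: alg = 4, geom = 2

Step 1 — factor the characteristic polynomial to read off the algebraic multiplicities:
  χ_A(x) = (x - 3)^4

Step 2 — compute geometric multiplicities via the rank-nullity identity g(λ) = n − rank(A − λI):
  rank(A − (3)·I) = 2, so dim ker(A − (3)·I) = n − 2 = 2

Summary:
  λ = 3: algebraic multiplicity = 4, geometric multiplicity = 2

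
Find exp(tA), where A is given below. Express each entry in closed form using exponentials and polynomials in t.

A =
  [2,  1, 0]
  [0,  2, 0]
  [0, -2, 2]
e^{tA} =
  [exp(2*t), t*exp(2*t), 0]
  [0, exp(2*t), 0]
  [0, -2*t*exp(2*t), exp(2*t)]

Strategy: write A = P · J · P⁻¹ where J is a Jordan canonical form, so e^{tA} = P · e^{tJ} · P⁻¹, and e^{tJ} can be computed block-by-block.

A has Jordan form
J =
  [2, 1, 0]
  [0, 2, 0]
  [0, 0, 2]
(up to reordering of blocks).

Per-block formulas:
  For a 2×2 Jordan block J_2(2): exp(t · J_2(2)) = e^(2t)·(I + t·N), where N is the 2×2 nilpotent shift.
  For a 1×1 block at λ = 2: exp(t · [2]) = [e^(2t)].

After assembling e^{tJ} and conjugating by P, we get:

e^{tA} =
  [exp(2*t), t*exp(2*t), 0]
  [0, exp(2*t), 0]
  [0, -2*t*exp(2*t), exp(2*t)]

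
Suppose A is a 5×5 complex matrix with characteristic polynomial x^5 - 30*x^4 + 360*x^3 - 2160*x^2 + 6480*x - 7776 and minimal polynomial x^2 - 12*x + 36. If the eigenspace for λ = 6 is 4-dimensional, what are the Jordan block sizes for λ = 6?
Block sizes for λ = 6: [2, 1, 1, 1]

Step 1 — from the characteristic polynomial, algebraic multiplicity of λ = 6 is 5. From dim ker(A − (6)·I) = 4, there are exactly 4 Jordan blocks for λ = 6.
Step 2 — from the minimal polynomial, the factor (x − 6)^2 tells us the largest block for λ = 6 has size 2.
Step 3 — with total size 5, 4 blocks, and largest block 2, the block sizes (in nonincreasing order) are [2, 1, 1, 1].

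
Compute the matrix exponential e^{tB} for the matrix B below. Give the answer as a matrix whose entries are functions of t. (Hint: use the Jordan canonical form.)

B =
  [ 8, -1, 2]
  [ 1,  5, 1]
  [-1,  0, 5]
e^{tB} =
  [t^2*exp(6*t)/2 + 2*t*exp(6*t) + exp(6*t), -t^2*exp(6*t)/2 - t*exp(6*t), t^2*exp(6*t)/2 + 2*t*exp(6*t)]
  [t*exp(6*t), -t*exp(6*t) + exp(6*t), t*exp(6*t)]
  [-t^2*exp(6*t)/2 - t*exp(6*t), t^2*exp(6*t)/2, -t^2*exp(6*t)/2 - t*exp(6*t) + exp(6*t)]

Strategy: write B = P · J · P⁻¹ where J is a Jordan canonical form, so e^{tB} = P · e^{tJ} · P⁻¹, and e^{tJ} can be computed block-by-block.

B has Jordan form
J =
  [6, 1, 0]
  [0, 6, 1]
  [0, 0, 6]
(up to reordering of blocks).

Per-block formulas:
  For a 3×3 Jordan block J_3(6): exp(t · J_3(6)) = e^(6t)·(I + t·N + (t^2/2)·N^2), where N is the 3×3 nilpotent shift.

After assembling e^{tJ} and conjugating by P, we get:

e^{tB} =
  [t^2*exp(6*t)/2 + 2*t*exp(6*t) + exp(6*t), -t^2*exp(6*t)/2 - t*exp(6*t), t^2*exp(6*t)/2 + 2*t*exp(6*t)]
  [t*exp(6*t), -t*exp(6*t) + exp(6*t), t*exp(6*t)]
  [-t^2*exp(6*t)/2 - t*exp(6*t), t^2*exp(6*t)/2, -t^2*exp(6*t)/2 - t*exp(6*t) + exp(6*t)]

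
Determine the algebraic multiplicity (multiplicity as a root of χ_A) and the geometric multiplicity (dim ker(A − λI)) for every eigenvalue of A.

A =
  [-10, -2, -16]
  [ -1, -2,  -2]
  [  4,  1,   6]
λ = -2: alg = 3, geom = 1

Step 1 — factor the characteristic polynomial to read off the algebraic multiplicities:
  χ_A(x) = (x + 2)^3

Step 2 — compute geometric multiplicities via the rank-nullity identity g(λ) = n − rank(A − λI):
  rank(A − (-2)·I) = 2, so dim ker(A − (-2)·I) = n − 2 = 1

Summary:
  λ = -2: algebraic multiplicity = 3, geometric multiplicity = 1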